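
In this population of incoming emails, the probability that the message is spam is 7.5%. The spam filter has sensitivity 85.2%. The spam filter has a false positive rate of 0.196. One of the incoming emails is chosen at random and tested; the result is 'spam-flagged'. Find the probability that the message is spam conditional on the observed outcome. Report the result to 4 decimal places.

Write H for 'the message is spam'. Prior odds H:¬H = 0.075/0.925 = 0.081081. For the 'spam-flagged' outcome, the likelihood ratio is 0.852/0.196 = 4.3469.
Posterior odds = 0.081081 × 4.3469 = 0.35245, so P(H|E) = 0.35245/(1+0.35245) = 0.2606.

P(H | E) ≈ 0.2606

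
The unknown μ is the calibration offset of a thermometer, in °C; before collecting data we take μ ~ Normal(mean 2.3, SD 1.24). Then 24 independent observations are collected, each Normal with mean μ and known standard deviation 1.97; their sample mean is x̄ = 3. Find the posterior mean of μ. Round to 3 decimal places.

Posterior mean ≈ 2.933

With known σ, the Normal prior is conjugate. Weight on the data is w = (n/σ²)/(n/σ² + 1/τ₀²) = 6.18413/(6.18413+0.650364) = 0.90484.
Posterior mean = w·x̄ + (1−w)·μ₀ = 0.90484·3 + 0.095159·2.3 = 2.933.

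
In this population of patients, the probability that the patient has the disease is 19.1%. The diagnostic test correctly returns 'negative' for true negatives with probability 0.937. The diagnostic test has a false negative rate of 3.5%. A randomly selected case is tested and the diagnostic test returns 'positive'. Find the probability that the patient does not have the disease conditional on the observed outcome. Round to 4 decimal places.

P(¬H | E) ≈ 0.2166

Let H be the event that the patient has the disease. P(H) = 0.191, so P(¬H) = 0.809. With E the 'positive' result, P(E|H) = 0.965 and P(E|¬H) = 0.063.
P(E) = 0.965·0.191 + 0.063·0.809 = 0.18432 + 0.050967 = 0.23528.
By Bayes' theorem, P(H|E) = 0.18432 / 0.23528 = 0.7834. Hence P(¬H|E) = 1 − 0.7834 = 0.2166.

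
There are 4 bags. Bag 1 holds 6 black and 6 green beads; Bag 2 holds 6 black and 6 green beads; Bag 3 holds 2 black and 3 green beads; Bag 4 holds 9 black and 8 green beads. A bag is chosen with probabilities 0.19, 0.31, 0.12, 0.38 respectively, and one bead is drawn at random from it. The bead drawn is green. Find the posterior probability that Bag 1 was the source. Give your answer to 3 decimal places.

Posterior probability ≈ 0.190

Tabulate prior·likelihood by source: [1] prior 0.19, lik 0.5, product 0.09500; [2] prior 0.31, lik 0.5, product 0.1550; [3] prior 0.12, lik 0.6, product 0.07200; [4] prior 0.38, lik 0.4706, product 0.1788.
Normalizing constant = 0.50082; the posterior for Bag 1 is its product over the sum, 0.09500/0.50082 = 0.190.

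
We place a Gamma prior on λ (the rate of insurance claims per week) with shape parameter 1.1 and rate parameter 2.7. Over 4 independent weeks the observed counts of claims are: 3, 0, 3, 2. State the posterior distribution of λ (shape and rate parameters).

Posterior: Gamma(shape=9.1, rate=6.7)

Total count ∑xᵢ = 8 over n = 4 weeks.
Gamma is conjugate to the Poisson likelihood: posterior is Gamma(shape = 1.1+8 = 9.1, rate = 2.7+4 = 6.7).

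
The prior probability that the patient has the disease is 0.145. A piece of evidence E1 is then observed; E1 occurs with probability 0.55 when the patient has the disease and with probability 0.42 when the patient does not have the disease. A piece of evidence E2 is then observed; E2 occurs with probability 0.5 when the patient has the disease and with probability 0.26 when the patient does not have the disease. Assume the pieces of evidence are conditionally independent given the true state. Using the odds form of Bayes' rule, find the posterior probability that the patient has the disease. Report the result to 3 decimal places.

Prior odds = 0.145/(1−0.145) = 0.16959.
Likelihood ratio for E1 = 0.55/0.42 = 1.3095.
Likelihood ratio for E2 = 0.5/0.26 = 1.9231.
Posterior odds = prior odds × LR₁ × LR₂ = 0.42708.
Posterior probability = odds/(1+odds) = 0.42708/1.4271 = 0.299.

Posterior probability ≈ 0.299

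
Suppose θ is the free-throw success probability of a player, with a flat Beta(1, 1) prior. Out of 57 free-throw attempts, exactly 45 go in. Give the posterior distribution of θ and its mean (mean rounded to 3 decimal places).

Posterior: Beta(46, 13); mean ≈ 0.780

Observing 45 successes and 12 failures updates Beta(1, 1) by adding the success and failure counts to the two shape parameters: α = 1+45 = 46, β = 1+12 = 13.
Posterior mean = α/(α+β) = 46/59 = 0.780.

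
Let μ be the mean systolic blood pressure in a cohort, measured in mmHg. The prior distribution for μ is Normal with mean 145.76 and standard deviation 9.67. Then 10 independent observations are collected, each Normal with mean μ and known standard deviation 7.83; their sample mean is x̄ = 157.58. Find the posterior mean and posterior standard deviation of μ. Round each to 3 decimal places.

Posterior mean ≈ 156.853; posterior SD ≈ 2.399

With known σ, the Normal prior is conjugate. Weight on the data is w = (n/σ²)/(n/σ² + 1/τ₀²) = 0.163108/(0.163108+0.0106942) = 0.93847.
Posterior mean = w·x̄ + (1−w)·μ₀ = 0.93847·157.58 + 0.061531·145.76 = 156.853. Posterior variance = 1/(0.163108+0.0106942) = 5.75365, so SD = 2.399.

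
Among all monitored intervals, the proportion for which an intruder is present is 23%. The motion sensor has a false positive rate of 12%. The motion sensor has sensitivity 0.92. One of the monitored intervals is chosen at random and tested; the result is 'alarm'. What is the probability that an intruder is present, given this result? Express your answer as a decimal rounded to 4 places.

P(H | E) ≈ 0.6961

Write H for 'an intruder is present'. Prior odds H:¬H = 0.23/0.77 = 0.29870. For the 'alarm' outcome, the likelihood ratio is 0.92/0.12 = 7.6667.
Posterior odds = 0.29870 × 7.6667 = 2.2900, so P(H|E) = 2.2900/(1+2.2900) = 0.6961.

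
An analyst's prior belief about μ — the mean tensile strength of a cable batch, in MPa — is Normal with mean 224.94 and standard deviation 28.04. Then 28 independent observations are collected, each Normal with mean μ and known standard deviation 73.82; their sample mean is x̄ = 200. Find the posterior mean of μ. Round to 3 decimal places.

Prior precision 1/τ₀² = 1/28.04² = 0.00127187; data precision n/σ² = 28/73.82² = 0.00513819.
Posterior precision = 0.00127187 + 0.00513819 = 0.00641006.
Posterior mean = (0.00127187·224.94 + 0.00513819·200) / 0.00641006 = 204.949.

Posterior mean ≈ 204.949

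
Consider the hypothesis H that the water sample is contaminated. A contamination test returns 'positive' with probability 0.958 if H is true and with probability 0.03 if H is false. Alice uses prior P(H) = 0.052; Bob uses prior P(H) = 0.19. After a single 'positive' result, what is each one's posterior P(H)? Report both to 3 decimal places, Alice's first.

Alice: 0.637; Bob: 0.882

The likelihood ratio for a 'positive' result is 0.958/0.03 = 31.933.
Alice: prior odds 0.052/0.948 = 0.054852; posterior odds 1.7516; posterior probability 0.637.
Bob: prior odds 0.19/0.81 = 0.23457; posterior odds 7.4905; posterior probability 0.882.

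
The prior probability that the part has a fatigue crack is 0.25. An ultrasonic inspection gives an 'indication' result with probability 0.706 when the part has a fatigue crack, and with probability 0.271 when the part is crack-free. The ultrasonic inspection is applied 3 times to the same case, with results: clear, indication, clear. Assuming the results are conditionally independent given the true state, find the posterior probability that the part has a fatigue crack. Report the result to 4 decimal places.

Posterior P(H) ≈ 0.1238

With H the event that the part has a fatigue crack, the joint likelihood of the observed sequence is P(data|H) = 0.294·0.706·0.294 = 0.061024 and P(data|¬H) = 0.729·0.271·0.729 = 0.14402.
Bayes: P(H|data) = 0.25·0.061024 / (0.25·0.061024 + 0.75·0.14402) = 0.015256/0.12327 = 0.1238.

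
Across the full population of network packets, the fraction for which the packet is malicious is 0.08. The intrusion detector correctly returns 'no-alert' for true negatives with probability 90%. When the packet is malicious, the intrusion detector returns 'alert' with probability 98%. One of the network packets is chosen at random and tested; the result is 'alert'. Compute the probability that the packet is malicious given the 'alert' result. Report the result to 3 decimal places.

Let H be the event that the packet is malicious. P(H) = 0.08, so P(¬H) = 0.92. With E the 'alert' result, P(E|H) = 0.98 and P(E|¬H) = 0.1.
P(E) = 0.98·0.08 + 0.1·0.92 = 0.078400 + 0.092000 = 0.17040.
By Bayes' theorem, P(H|E) = 0.078400 / 0.17040 = 0.460.

P(H | E) ≈ 0.460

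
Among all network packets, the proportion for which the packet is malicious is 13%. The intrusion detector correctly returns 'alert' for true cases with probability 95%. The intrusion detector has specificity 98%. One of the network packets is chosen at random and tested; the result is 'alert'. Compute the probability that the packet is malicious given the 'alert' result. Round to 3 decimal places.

P(H | E) ≈ 0.877

Write H for 'the packet is malicious'. Prior odds H:¬H = 0.13/0.87 = 0.14943. For the 'alert' outcome, the likelihood ratio is 0.95/0.02 = 47.500.
Posterior odds = 0.14943 × 47.500 = 7.0977, so P(H|E) = 7.0977/(1+7.0977) = 0.877.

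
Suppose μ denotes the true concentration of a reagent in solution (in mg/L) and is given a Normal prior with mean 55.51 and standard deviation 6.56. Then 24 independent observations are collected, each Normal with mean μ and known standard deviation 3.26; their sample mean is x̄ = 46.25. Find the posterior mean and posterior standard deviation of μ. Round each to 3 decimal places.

Posterior mean ≈ 46.344; posterior SD ≈ 0.662

With known σ, the Normal prior is conjugate. Weight on the data is w = (n/σ²)/(n/σ² + 1/τ₀²) = 2.25827/(2.25827+0.0232377) = 0.98981.
Posterior mean = w·x̄ + (1−w)·μ₀ = 0.98981·46.25 + 0.010185·55.51 = 46.344. Posterior variance = 1/(2.25827+0.0232377) = 0.438306, so SD = 0.662.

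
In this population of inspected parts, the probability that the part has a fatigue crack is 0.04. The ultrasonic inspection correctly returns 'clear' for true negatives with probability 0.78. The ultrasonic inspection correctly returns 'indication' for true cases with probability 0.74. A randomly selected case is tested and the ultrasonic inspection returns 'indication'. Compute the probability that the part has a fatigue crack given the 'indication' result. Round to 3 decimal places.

P(H | E) ≈ 0.123

Write H for 'the part has a fatigue crack'. Prior odds H:¬H = 0.04/0.96 = 0.041667. For the 'indication' outcome, the likelihood ratio is 0.74/0.22 = 3.3636.
Posterior odds = 0.041667 × 3.3636 = 0.14015, so P(H|E) = 0.14015/(1+0.14015) = 0.123.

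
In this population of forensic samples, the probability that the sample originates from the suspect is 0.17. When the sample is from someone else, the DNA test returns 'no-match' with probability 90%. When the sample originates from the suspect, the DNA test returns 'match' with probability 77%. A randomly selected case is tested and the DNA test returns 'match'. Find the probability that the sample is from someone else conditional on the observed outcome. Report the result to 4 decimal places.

P(¬H | E) ≈ 0.3880

Let H be the event that the sample originates from the suspect. P(H) = 0.17, so P(¬H) = 0.83. With E the 'match' result, P(E|H) = 0.77 and P(E|¬H) = 0.1.
P(E) = 0.77·0.17 + 0.1·0.83 = 0.13090 + 0.083000 = 0.21390.
By Bayes' theorem, P(H|E) = 0.13090 / 0.21390 = 0.6120. Hence P(¬H|E) = 1 − 0.6120 = 0.3880.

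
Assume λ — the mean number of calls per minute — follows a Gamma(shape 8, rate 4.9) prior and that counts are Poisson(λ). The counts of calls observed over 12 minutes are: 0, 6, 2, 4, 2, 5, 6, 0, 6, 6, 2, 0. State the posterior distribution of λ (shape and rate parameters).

Posterior: Gamma(shape=47, rate=16.9)

The Poisson likelihood adds the total count to the shape and the number of exposure periods to the rate. Here ∑xᵢ = 39 and n = 12, so shape 8→47 and rate 4.9→16.9.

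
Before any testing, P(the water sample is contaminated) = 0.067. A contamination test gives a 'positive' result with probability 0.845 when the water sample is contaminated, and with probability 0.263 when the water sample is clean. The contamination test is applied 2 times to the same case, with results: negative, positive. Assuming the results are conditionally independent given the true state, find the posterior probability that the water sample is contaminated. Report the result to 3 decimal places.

Posterior P(H) ≈ 0.046

With H the event that the water sample is contaminated, the joint likelihood of the observed sequence is P(data|H) = 0.155·0.845 = 0.13098 and P(data|¬H) = 0.737·0.263 = 0.19383.
Bayes: P(H|data) = 0.067·0.13098 / (0.067·0.13098 + 0.933·0.19383) = 0.0087753/0.18962 = 0.0463.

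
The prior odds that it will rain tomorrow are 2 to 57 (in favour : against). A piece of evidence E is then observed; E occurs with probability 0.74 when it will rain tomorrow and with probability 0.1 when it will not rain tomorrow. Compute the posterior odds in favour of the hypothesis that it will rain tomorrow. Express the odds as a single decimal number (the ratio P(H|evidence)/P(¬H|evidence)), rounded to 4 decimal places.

Posterior odds ≈ 0.2596

Prior odds = 2/57 = 0.035088. In log-odds, ln(0.035088) = -3.3499.
Add log likelihood ratio: ln(7.4000) = 2.0015.
Posterior log-odds = -1.3484, so posterior odds = exp(-1.3484) = 0.25965.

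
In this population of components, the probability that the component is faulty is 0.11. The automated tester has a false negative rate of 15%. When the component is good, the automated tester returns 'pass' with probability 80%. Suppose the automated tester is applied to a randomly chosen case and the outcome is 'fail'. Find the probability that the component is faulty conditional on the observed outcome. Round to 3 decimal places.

P(H | E) ≈ 0.344

Write H for 'the component is faulty'. Prior odds H:¬H = 0.11/0.89 = 0.12360. For the 'fail' outcome, the likelihood ratio is 0.85/0.2 = 4.2500.
Posterior odds = 0.12360 × 4.2500 = 0.52528, so P(H|E) = 0.52528/(1+0.52528) = 0.344.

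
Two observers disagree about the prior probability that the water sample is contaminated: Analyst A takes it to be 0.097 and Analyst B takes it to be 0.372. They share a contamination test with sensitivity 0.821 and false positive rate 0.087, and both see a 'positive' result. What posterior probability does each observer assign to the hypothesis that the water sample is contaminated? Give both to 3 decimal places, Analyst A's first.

P('+'|H) = 0.821, P('+'|¬H) = 0.087.
Analyst A: numerator 0.821·0.097 = 0.079637; evidence = 0.079637+0.087·0.903 = 0.15820; posterior = 0.503.
Analyst B: numerator 0.821·0.372 = 0.30541; evidence = 0.30541+0.087·0.628 = 0.36005; posterior = 0.848.

Analyst A: 0.503; Analyst B: 0.848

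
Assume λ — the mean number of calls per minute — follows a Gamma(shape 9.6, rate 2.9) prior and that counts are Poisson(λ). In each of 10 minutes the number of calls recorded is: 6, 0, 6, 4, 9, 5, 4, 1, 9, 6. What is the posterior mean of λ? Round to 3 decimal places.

Posterior mean ≈ 4.620

The Poisson likelihood adds the total count to the shape and the number of exposure periods to the rate. Here ∑xᵢ = 50 and n = 10, so shape 9.6→59.6 and rate 2.9→12.9.
Posterior mean = shape/rate = 59.6/12.9 = 4.620.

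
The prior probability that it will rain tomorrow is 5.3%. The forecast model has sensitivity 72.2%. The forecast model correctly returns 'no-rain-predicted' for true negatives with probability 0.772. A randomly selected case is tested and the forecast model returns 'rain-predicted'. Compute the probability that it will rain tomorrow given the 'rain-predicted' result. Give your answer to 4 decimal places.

Let H be the event that it will rain tomorrow. P(H) = 0.053, so P(¬H) = 0.947. With E the 'rain-predicted' result, P(E|H) = 0.722 and P(E|¬H) = 0.228.
P(E) = 0.722·0.053 + 0.228·0.947 = 0.038266 + 0.21592 = 0.25418.
By Bayes' theorem, P(H|E) = 0.038266 / 0.25418 = 0.1505.

P(H | E) ≈ 0.1505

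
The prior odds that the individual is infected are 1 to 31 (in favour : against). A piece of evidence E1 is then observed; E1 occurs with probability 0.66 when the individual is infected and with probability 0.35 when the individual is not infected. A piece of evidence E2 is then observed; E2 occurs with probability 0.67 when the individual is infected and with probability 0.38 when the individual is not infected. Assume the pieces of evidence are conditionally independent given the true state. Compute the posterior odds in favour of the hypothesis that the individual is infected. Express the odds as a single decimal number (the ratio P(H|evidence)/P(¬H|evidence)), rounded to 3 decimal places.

Posterior odds ≈ 0.107

Prior odds = 1/31 = 0.032258.
Likelihood ratio for E1 = 0.66/0.35 = 1.8857.
Likelihood ratio for E2 = 0.67/0.38 = 1.7632.
Posterior odds = prior odds × LR₁ × LR₂ = 0.10725.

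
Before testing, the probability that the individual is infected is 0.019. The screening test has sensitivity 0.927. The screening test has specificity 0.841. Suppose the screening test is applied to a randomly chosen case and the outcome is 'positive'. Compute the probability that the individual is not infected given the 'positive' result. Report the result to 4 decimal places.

P(¬H | E) ≈ 0.8985

Write H for 'the individual is infected'. Prior odds H:¬H = 0.019/0.981 = 0.019368. For the 'positive' outcome, the likelihood ratio is 0.927/0.159 = 5.8302.
Posterior odds = 0.019368 × 5.8302 = 0.11292, so P(H|E) = 0.11292/(1+0.11292) = 0.1015. Then P(¬H|E) = 1 − 0.1015 = 0.8985.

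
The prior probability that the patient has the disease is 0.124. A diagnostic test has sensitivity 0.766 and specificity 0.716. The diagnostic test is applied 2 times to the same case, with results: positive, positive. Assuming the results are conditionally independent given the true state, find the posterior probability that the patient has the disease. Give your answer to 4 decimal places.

Posterior P(H) ≈ 0.5073

Let H be the event that the patient has the disease; start with P(H) = 0.124. P('positive'|H) = 0.766, P('positive'|¬H) = 0.284.
Update on result 1 ('positive'): P(H) ← 0.766·0.1240 / (0.766·0.1240 + 0.284·0.8760) = 0.094984/0.34377 = 0.2763.
Update on result 2 ('positive'): P(H) ← 0.766·0.2763 / (0.766·0.2763 + 0.284·0.7237) = 0.21165/0.41718 = 0.5073.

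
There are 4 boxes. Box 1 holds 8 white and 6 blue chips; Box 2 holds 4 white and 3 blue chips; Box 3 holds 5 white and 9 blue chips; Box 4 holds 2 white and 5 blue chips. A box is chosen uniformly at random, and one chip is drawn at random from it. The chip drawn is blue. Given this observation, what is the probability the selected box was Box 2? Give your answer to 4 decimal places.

P(blue|Box 1) = 0.4286; P(blue|Box 2) = 0.4286; P(blue|Box 3) = 0.6429; P(blue|Box 4) = 0.7143.
Prior × likelihood for each source: 0.25·0.4286=0.1071, 0.25·0.4286=0.1071, 0.25·0.6429=0.1607, 0.25·0.7143=0.1786. Summing gives P(blue) = 0.55357.
P(Box 2 | blue) = 0.1071 / 0.55357 = 0.1935.

Posterior probability ≈ 0.1935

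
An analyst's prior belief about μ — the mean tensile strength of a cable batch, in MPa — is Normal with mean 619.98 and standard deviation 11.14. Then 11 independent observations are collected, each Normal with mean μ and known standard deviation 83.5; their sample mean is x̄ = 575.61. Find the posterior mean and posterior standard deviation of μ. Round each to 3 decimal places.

Posterior mean ≈ 612.715; posterior SD ≈ 10.187

Prior precision 1/τ₀² = 1/11.14² = 0.00805804; data precision n/σ² = 11/83.5² = 0.00157768.
Posterior precision = 0.00805804 + 0.00157768 = 0.00963573, giving posterior SD = 1/√0.00963573 = 10.187.
Posterior mean = (0.00805804·619.98 + 0.00157768·575.61) / 0.00963573 = 612.715.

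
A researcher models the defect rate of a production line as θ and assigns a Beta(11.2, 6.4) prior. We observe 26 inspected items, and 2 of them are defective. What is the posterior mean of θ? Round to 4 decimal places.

Observing 2 successes and 24 failures updates Beta(11.2, 6.4) by adding the success and failure counts to the two shape parameters: α = 11.2+2 = 13.2, β = 6.4+24 = 30.4.
E[θ | data] = 13.2/(13.2+30.4) = 0.3028.

Posterior mean ≈ 0.3028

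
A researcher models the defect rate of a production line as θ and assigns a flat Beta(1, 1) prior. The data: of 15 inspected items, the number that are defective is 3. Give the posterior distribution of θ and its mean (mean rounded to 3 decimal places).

Posterior: Beta(4, 13); mean ≈ 0.235

The binomial likelihood is conjugate to the Beta prior: with 3 successes and 12 failures, the posterior is Beta(1+3, 1+12) = Beta(4, 13).
Posterior mean = α/(α+β) = 4/17 = 0.235.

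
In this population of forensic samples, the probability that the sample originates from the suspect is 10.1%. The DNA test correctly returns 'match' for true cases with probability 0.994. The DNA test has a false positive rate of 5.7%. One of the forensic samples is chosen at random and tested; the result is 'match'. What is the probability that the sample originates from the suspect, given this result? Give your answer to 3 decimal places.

Let H be the event that the sample originates from the suspect. P(H) = 0.101, so P(¬H) = 0.899. With E the 'match' result, P(E|H) = 0.994 and P(E|¬H) = 0.057.
P(E) = 0.994·0.101 + 0.057·0.899 = 0.10039 + 0.051243 = 0.15164.
By Bayes' theorem, P(H|E) = 0.10039 / 0.15164 = 0.662.

P(H | E) ≈ 0.662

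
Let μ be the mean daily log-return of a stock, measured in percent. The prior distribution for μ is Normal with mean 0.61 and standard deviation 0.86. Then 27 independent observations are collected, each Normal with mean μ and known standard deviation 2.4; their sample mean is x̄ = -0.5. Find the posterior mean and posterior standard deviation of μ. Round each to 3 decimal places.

With known σ, the Normal prior is conjugate. Weight on the data is w = (n/σ²)/(n/σ² + 1/τ₀²) = 4.68750/(4.68750+1.35208) = 0.77613.
Posterior mean = w·x̄ + (1−w)·μ₀ = 0.77613·-0.5 + 0.22387·0.61 = -0.252. Posterior variance = 1/(4.68750+1.35208) = 0.165574, so SD = 0.407.

Posterior mean ≈ -0.252; posterior SD ≈ 0.407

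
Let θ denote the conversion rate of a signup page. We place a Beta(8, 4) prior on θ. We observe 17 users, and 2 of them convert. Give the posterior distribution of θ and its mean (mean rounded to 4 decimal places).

The binomial likelihood is conjugate to the Beta prior: with 2 successes and 15 failures, the posterior is Beta(8+2, 4+15) = Beta(10, 19).
Posterior mean = α/(α+β) = 10/29 = 0.3448.

Posterior: Beta(10, 19); mean ≈ 0.3448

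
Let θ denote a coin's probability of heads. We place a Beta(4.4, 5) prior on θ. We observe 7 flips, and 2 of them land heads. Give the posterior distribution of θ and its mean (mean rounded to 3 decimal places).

The binomial likelihood is conjugate to the Beta prior: with 2 successes and 5 failures, the posterior is Beta(4.4+2, 5+5) = Beta(6.4, 10).
Posterior mean = α/(α+β) = 6.4/16.4 = 0.390.

Posterior: Beta(6.4, 10); mean ≈ 0.390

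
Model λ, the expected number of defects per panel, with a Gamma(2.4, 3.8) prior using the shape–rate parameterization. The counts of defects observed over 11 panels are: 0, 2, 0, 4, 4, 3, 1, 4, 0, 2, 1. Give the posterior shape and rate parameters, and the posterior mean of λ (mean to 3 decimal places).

The Poisson likelihood adds the total count to the shape and the number of exposure periods to the rate. Here ∑xᵢ = 21 and n = 11, so shape 2.4→23.4 and rate 3.8→14.8.
E[λ | data] = 23.4/14.8 = 1.581.

Posterior: Gamma(shape=23.4, rate=14.8); mean ≈ 1.581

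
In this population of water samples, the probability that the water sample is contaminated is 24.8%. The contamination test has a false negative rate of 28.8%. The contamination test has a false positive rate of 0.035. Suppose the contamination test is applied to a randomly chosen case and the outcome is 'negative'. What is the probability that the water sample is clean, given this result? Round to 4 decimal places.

Write H for 'the water sample is contaminated'. Prior odds H:¬H = 0.248/0.752 = 0.32979. For the 'negative' outcome, the likelihood ratio is 0.288/0.965 = 0.29845.
Posterior odds = 0.32979 × 0.29845 = 0.098424, so P(H|E) = 0.098424/(1+0.098424) = 0.0896. Then P(¬H|E) = 1 − 0.0896 = 0.9104.

P(¬H | E) ≈ 0.9104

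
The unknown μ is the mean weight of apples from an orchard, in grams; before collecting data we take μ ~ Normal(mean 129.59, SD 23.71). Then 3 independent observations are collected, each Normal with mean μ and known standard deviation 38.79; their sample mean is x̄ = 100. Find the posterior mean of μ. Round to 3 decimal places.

Posterior mean ≈ 113.952

With known σ, the Normal prior is conjugate. Weight on the data is w = (n/σ²)/(n/σ² + 1/τ₀²) = 0.00199380/(0.00199380+0.00177884) = 0.52849.
Posterior mean = w·x̄ + (1−w)·μ₀ = 0.52849·100 + 0.47151·129.59 = 113.952.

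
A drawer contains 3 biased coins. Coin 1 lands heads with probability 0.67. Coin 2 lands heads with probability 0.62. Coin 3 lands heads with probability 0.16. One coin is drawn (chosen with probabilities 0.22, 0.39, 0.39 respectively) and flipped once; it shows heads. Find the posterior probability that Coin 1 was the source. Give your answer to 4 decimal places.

Posterior probability ≈ 0.3264

P(heads|C1) = 0.67; P(heads|C2) = 0.62; P(heads|C3) = 0.16.
Prior × likelihood for each source: 0.22·0.67=0.1474, 0.39·0.62=0.2418, 0.39·0.16=0.06240. Summing gives P(heads) = 0.45160.
P(Coin 1 | heads) = 0.1474 / 0.45160 = 0.3264.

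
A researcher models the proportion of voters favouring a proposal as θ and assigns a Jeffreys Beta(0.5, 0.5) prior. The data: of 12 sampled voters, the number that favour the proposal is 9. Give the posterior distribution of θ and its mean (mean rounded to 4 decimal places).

Observing 9 successes and 3 failures updates Beta(0.5, 0.5) by adding the success and failure counts to the two shape parameters: α = 0.5+9 = 9.5, β = 0.5+3 = 3.5.
Posterior mean = α/(α+β) = 9.5/13 = 0.7308.

Posterior: Beta(9.5, 3.5); mean ≈ 0.7308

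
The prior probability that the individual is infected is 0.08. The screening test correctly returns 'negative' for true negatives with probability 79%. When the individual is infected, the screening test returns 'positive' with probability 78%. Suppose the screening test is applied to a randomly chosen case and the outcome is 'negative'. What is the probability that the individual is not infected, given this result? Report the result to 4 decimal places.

P(¬H | E) ≈ 0.9764

Let H be the event that the individual is infected. P(H) = 0.08, so P(¬H) = 0.92. With E the 'negative' result, P(E|H) = 0.22 and P(E|¬H) = 0.79.
P(E) = 0.22·0.08 + 0.79·0.92 = 0.017600 + 0.72680 = 0.74440.
By Bayes' theorem, P(H|E) = 0.017600 / 0.74440 = 0.0236. Hence P(¬H|E) = 1 − 0.0236 = 0.9764.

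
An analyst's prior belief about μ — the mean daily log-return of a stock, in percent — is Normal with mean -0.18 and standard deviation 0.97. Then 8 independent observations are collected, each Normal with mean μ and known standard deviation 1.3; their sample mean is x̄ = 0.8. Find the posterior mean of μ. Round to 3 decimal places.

With known σ, the Normal prior is conjugate. Weight on the data is w = (n/σ²)/(n/σ² + 1/τ₀²) = 4.73373/(4.73373+1.06281) = 0.81665.
Posterior mean = w·x̄ + (1−w)·μ₀ = 0.81665·0.8 + 0.18335·-0.18 = 0.620.

Posterior mean ≈ 0.620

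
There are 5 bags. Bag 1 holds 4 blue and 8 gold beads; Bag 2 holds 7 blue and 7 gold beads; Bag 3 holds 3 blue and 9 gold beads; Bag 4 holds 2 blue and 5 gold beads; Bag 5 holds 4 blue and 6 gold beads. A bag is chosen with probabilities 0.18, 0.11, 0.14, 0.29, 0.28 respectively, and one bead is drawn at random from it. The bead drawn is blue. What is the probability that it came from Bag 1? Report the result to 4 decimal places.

Tabulate prior·likelihood by source: [1] prior 0.18, lik 0.3333, product 0.06000; [2] prior 0.11, lik 0.5, product 0.05500; [3] prior 0.14, lik 0.25, product 0.03500; [4] prior 0.29, lik 0.2857, product 0.08286; [5] prior 0.28, lik 0.4, product 0.1120.
Normalizing constant = 0.34486; the posterior for Bag 1 is its product over the sum, 0.06000/0.34486 = 0.1740.

Posterior probability ≈ 0.1740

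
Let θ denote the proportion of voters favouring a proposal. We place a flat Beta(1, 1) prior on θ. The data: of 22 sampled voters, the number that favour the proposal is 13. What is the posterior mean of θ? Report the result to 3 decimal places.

The binomial likelihood is conjugate to the Beta prior: with 13 successes and 9 failures, the posterior is Beta(1+13, 1+9) = Beta(14, 10).
E[θ | data] = 14/(14+10) = 0.583.

Posterior mean ≈ 0.583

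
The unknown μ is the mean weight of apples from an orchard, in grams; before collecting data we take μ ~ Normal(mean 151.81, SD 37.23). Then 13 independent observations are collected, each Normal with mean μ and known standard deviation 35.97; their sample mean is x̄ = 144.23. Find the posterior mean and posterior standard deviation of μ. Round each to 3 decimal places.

Posterior mean ≈ 144.738; posterior SD ≈ 9.636

Prior precision 1/τ₀² = 1/37.23² = 0.00072146; data precision n/σ² = 13/35.97² = 0.0100476.
Posterior precision = 0.00072146 + 0.0100476 = 0.0107691, giving posterior SD = 1/√0.0107691 = 9.636.
Posterior mean = (0.00072146·151.81 + 0.0100476·144.23) / 0.0107691 = 144.738.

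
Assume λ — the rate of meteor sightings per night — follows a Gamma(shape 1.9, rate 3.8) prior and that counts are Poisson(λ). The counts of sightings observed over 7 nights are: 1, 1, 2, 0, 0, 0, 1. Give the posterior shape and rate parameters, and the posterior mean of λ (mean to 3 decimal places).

The Poisson likelihood adds the total count to the shape and the number of exposure periods to the rate. Here ∑xᵢ = 5 and n = 7, so shape 1.9→6.9 and rate 3.8→10.8.
Posterior mean = shape/rate = 6.9/10.8 = 0.639.

Posterior: Gamma(shape=6.9, rate=10.8); mean ≈ 0.639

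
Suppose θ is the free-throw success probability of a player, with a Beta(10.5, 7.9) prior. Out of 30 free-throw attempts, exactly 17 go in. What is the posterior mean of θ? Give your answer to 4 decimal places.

Observing 17 successes and 13 failures updates Beta(10.5, 7.9) by adding the success and failure counts to the two shape parameters: α = 10.5+17 = 27.5, β = 7.9+13 = 20.9.
E[θ | data] = 27.5/(27.5+20.9) = 0.5682.

Posterior mean ≈ 0.5682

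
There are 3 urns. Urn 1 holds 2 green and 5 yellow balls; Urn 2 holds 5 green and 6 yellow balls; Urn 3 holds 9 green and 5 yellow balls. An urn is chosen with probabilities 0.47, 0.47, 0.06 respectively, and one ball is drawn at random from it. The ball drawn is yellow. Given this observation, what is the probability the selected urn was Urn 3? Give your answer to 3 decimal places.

Posterior probability ≈ 0.035

Tabulate prior·likelihood by source: [1] prior 0.47, lik 0.7143, product 0.3357; [2] prior 0.47, lik 0.5455, product 0.2564; [3] prior 0.06, lik 0.3571, product 0.02143.
Normalizing constant = 0.61351; the posterior for Urn 3 is its product over the sum, 0.02143/0.61351 = 0.035.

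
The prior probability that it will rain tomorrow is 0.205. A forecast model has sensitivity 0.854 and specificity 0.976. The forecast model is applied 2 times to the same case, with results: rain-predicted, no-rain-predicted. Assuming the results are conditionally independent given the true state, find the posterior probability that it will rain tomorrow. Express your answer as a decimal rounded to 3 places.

Posterior P(H) ≈ 0.579

With H the event that it will rain tomorrow, the joint likelihood of the observed sequence is P(data|H) = 0.854·0.146 = 0.12468 and P(data|¬H) = 0.024·0.976 = 0.023424.
Bayes: P(H|data) = 0.205·0.12468 / (0.205·0.12468 + 0.795·0.023424) = 0.025560/0.044182 = 0.5785.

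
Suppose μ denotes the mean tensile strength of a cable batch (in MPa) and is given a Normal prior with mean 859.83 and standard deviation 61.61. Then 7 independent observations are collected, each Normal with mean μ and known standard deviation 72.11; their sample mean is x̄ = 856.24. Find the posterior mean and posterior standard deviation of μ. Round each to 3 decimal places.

Posterior mean ≈ 856.828; posterior SD ≈ 24.925

With known σ, the Normal prior is conjugate. Weight on the data is w = (n/σ²)/(n/σ² + 1/τ₀²) = 0.00134619/(0.00134619+0.00026345) = 0.83633.
Posterior mean = w·x̄ + (1−w)·μ₀ = 0.83633·856.24 + 0.16367·859.83 = 856.828. Posterior variance = 1/(0.00134619+0.00026345) = 621.256, so SD = 24.925.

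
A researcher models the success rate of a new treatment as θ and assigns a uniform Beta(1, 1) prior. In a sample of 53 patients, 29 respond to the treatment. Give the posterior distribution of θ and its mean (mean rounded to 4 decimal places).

Posterior: Beta(30, 25); mean ≈ 0.5455

Observing 29 successes and 24 failures updates Beta(1, 1) by adding the success and failure counts to the two shape parameters: α = 1+29 = 30, β = 1+24 = 25.
E[θ | data] = 30/(30+25) = 0.5455.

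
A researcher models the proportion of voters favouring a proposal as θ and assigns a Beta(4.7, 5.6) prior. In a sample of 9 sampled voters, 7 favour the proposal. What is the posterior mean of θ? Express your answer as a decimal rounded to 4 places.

The binomial likelihood is conjugate to the Beta prior: with 7 successes and 2 failures, the posterior is Beta(4.7+7, 5.6+2) = Beta(11.7, 7.6).
E[θ | data] = 11.7/(11.7+7.6) = 0.6062.

Posterior mean ≈ 0.6062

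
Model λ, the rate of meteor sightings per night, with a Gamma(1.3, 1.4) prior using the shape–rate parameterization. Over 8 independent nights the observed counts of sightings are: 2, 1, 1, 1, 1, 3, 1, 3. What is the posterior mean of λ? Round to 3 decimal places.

The Poisson likelihood adds the total count to the shape and the number of exposure periods to the rate. Here ∑xᵢ = 13 and n = 8, so shape 1.3→14.3 and rate 1.4→9.4.
E[λ | data] = 14.3/9.4 = 1.521.

Posterior mean ≈ 1.521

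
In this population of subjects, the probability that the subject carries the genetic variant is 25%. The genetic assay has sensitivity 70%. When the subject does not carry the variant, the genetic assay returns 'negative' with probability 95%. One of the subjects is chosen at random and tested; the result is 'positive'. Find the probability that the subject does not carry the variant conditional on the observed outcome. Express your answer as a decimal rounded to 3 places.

Write H for 'the subject carries the genetic variant'. Prior odds H:¬H = 0.25/0.75 = 0.33333. For the 'positive' outcome, the likelihood ratio is 0.7/0.05 = 14.000.
Posterior odds = 0.33333 × 14.000 = 4.6667, so P(H|E) = 4.6667/(1+4.6667) = 0.824. Then P(¬H|E) = 1 − 0.824 = 0.176.

P(¬H | E) ≈ 0.176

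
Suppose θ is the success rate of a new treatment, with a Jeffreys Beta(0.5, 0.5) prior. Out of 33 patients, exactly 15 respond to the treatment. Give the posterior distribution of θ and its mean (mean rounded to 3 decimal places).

Posterior: Beta(15.5, 18.5); mean ≈ 0.456

Observing 15 successes and 18 failures updates Beta(0.5, 0.5) by adding the success and failure counts to the two shape parameters: α = 0.5+15 = 15.5, β = 0.5+18 = 18.5.
E[θ | data] = 15.5/(15.5+18.5) = 0.456.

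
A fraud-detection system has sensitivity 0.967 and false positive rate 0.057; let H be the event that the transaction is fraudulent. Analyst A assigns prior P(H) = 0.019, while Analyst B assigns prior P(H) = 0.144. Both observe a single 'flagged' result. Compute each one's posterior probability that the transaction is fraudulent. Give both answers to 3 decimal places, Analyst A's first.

Analyst A: 0.247; Analyst B: 0.741

P('+'|H) = 0.967, P('+'|¬H) = 0.057.
Analyst A: numerator 0.967·0.019 = 0.018373; evidence = 0.018373+0.057·0.981 = 0.074290; posterior = 0.247.
Analyst B: numerator 0.967·0.144 = 0.13925; evidence = 0.13925+0.057·0.856 = 0.18804; posterior = 0.741.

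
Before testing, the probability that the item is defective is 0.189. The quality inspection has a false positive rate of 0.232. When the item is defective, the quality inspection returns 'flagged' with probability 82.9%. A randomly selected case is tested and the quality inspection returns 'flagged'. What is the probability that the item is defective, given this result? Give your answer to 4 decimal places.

P(H | E) ≈ 0.4544

Let H be the event that the item is defective. P(H) = 0.189, so P(¬H) = 0.811. With E the 'flagged' result, P(E|H) = 0.829 and P(E|¬H) = 0.232.
P(E) = 0.829·0.189 + 0.232·0.811 = 0.15668 + 0.18815 = 0.34483.
By Bayes' theorem, P(H|E) = 0.15668 / 0.34483 = 0.4544.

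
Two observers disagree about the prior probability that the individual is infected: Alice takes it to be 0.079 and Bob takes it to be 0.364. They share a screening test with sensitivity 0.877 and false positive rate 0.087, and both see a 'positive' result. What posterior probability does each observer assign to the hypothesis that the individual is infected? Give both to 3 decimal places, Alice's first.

The likelihood ratio for a 'positive' result is 0.877/0.087 = 10.080.
Alice: prior odds 0.079/0.921 = 0.085776; posterior odds 0.86466; posterior probability 0.464.
Bob: prior odds 0.364/0.636 = 0.57233; posterior odds 5.7693; posterior probability 0.852.

Alice: 0.464; Bob: 0.852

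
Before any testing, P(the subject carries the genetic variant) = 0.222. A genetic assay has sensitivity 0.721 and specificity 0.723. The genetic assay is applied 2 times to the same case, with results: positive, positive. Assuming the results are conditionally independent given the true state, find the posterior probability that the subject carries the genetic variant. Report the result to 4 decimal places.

Let H be the event that the subject carries the genetic variant; start with P(H) = 0.222. P('positive'|H) = 0.721, P('positive'|¬H) = 0.277.
Update on result 1 ('positive'): P(H) ← 0.721·0.2220 / (0.721·0.2220 + 0.277·0.7780) = 0.16006/0.37557 = 0.4262.
Update on result 2 ('positive'): P(H) ← 0.721·0.4262 / (0.721·0.4262 + 0.277·0.5738) = 0.30728/0.46623 = 0.6591.

Posterior P(H) ≈ 0.6591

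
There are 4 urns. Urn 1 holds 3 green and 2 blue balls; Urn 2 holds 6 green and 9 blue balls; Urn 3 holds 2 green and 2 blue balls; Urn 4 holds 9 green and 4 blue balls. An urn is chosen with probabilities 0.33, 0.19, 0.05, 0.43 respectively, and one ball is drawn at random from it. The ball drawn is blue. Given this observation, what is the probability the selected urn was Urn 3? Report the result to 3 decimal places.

Posterior probability ≈ 0.062

P(blue|Urn 1) = 0.4; P(blue|Urn 2) = 0.6; P(blue|Urn 3) = 0.5; P(blue|Urn 4) = 0.3077.
Prior × likelihood for each source: 0.33·0.4=0.1320, 0.19·0.6=0.1140, 0.05·0.5=0.02500, 0.43·0.3077=0.1323. Summing gives P(blue) = 0.40331.
P(Urn 3 | blue) = 0.02500 / 0.40331 = 0.062.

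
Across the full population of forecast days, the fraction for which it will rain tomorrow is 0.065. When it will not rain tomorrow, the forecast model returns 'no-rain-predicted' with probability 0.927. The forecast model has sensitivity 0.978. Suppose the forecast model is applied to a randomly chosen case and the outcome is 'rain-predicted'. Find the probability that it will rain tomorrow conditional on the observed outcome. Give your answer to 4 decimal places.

Let H be the event that it will rain tomorrow. P(H) = 0.065, so P(¬H) = 0.935. With E the 'rain-predicted' result, P(E|H) = 0.978 and P(E|¬H) = 0.073.
P(E) = 0.978·0.065 + 0.073·0.935 = 0.063570 + 0.068255 = 0.13182.
By Bayes' theorem, P(H|E) = 0.063570 / 0.13182 = 0.4822.

P(H | E) ≈ 0.4822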